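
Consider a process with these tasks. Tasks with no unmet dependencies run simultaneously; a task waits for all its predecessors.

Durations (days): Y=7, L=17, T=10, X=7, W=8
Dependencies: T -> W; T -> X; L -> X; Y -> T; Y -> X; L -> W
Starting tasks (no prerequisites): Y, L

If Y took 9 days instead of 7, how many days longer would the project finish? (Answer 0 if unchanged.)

Critical path before the change: Y→T→W = 7+10+8 = 25 giving 25 days.
Since Y is critical, the +2 change carries straight to that chain (now 27 days).
That remains the longest chain; total 27 days.
Change in finish: 27 − 25 = +2 days.

2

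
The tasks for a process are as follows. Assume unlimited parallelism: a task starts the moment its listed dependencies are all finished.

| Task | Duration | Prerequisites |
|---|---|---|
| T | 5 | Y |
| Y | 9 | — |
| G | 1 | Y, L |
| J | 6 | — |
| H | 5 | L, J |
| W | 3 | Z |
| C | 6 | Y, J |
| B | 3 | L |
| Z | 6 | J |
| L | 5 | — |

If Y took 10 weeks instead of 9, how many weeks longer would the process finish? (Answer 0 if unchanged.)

1

As given, the longest chain is Y→C = 9+6 = 15, so the finish is 15 weeks.
Y lies on that path, so at 10 weeks the path becomes 16 weeks.
That remains the longest chain; total 16 weeks.
Change in finish: 16 − 15 = +1 weeks.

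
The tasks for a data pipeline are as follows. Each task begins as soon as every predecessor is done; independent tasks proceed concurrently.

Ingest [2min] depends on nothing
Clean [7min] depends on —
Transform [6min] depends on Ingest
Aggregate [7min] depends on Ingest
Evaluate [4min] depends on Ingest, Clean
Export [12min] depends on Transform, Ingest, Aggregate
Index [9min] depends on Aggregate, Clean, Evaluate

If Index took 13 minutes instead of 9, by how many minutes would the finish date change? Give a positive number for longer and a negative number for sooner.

Baseline: Ingest→Aggregate→Export = 2+7+12 = 21 → 21 minutes.
The longest path through Index is only 20 minutes, so Index has float 1.
The binding chain switches to Clean→Evaluate→Index = 7+4+13 = 24; finish 24 minutes.
Change in finish: 24 − 21 = +3 minutes.

3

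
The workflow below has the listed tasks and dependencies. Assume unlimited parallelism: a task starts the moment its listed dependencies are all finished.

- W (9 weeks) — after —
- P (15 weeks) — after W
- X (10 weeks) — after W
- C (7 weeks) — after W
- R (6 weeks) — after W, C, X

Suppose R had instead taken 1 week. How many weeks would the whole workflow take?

Baseline: W→X→R = 9+10+6 = 25 → 25 weeks.
R is on the critical path; changing it to 1 makes that path 20 weeks.
The binding chain switches to W→P = 9+15 = 24; finish 24 weeks.

24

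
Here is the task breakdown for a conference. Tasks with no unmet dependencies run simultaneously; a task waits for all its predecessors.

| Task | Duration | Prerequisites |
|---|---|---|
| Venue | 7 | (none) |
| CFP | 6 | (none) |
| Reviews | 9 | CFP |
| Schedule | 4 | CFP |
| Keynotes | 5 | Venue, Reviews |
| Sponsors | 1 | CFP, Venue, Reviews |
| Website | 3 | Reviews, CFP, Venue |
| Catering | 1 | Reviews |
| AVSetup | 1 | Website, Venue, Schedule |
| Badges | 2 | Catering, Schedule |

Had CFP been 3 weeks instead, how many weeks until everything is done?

Actual critical path: CFP→Reviews→Keynotes = 6+9+5 = 20 ⇒ 20 weeks.
CFP is on the critical path; changing it to 3 makes that path 17 weeks.
The critical path is still CFP→Reviews→Keynotes; finish is now 17 weeks.

17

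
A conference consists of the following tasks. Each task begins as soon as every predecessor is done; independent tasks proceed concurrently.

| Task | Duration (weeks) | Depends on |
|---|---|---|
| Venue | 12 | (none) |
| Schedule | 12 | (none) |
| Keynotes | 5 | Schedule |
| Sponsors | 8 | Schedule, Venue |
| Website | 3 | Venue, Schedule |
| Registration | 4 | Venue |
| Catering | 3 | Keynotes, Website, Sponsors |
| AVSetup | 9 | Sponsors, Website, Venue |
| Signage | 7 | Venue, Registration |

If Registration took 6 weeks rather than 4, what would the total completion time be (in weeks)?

Actual critical path: Venue→Sponsors→AVSetup = 12+8+9 = 29 ⇒ 29 weeks.
The longest path through Registration is only 23 weeks, so Registration has float 6.
No other chain overtakes it, so the finish is 29 weeks.

29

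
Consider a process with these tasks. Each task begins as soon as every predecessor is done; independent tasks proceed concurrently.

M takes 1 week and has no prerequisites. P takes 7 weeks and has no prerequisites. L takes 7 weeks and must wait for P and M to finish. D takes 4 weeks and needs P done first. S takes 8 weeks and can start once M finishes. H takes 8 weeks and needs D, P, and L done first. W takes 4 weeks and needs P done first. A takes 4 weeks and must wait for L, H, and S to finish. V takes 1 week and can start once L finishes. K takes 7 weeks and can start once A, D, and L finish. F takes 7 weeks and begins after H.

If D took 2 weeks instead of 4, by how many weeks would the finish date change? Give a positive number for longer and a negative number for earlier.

Critical path before the change: P→L→H→A→K = 7+7+8+4+7 = 33 giving 33 weeks.
D is off the critical path — its longest chain is 30 weeks, giving 3 of slack.
The critical path is still P→L→H→A→K; finish is now 33 weeks.
Change in finish: 33 − 33 = +0 weeks.

0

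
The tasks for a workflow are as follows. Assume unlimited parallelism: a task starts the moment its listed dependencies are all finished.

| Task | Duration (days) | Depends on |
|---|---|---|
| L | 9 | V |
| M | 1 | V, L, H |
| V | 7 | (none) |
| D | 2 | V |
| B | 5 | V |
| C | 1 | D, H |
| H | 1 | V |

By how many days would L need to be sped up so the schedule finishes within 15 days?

2

Current finish: 17 days; target: 15.
L is on every critical path, so each day cut from L cuts the finish by one (this holds down to a finish of 12).
Need 17 − 15 = 2 days off L → L becomes 7 days, finish becomes 15.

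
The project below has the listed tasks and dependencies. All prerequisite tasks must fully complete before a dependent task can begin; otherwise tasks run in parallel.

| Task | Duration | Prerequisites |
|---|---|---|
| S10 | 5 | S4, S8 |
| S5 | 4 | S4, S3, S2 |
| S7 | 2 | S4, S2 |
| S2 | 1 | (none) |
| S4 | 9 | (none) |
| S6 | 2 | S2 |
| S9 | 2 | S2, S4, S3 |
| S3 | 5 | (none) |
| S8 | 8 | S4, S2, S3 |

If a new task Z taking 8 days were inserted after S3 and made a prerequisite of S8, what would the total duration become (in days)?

26

Originally the schedule takes 22 days.
With Z inserted, S8 now waits for max(S4, S2, S3, Z).
New critical path: S3→Z→S8→S10 = 5+8+8+5 = 26 ⇒ 26 days.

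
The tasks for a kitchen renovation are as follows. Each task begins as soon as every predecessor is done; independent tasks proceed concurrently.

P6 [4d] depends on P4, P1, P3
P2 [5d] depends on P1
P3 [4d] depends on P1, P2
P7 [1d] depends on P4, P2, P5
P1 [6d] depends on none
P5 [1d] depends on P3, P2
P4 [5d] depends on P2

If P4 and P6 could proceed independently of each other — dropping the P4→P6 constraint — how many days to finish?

19

With the dependency in place, P1→P2→P4→P6 = 6+5+5+4 = 20 sets the finish at 20 days.
Without P4→P6, P6's earliest start moves from 16 to 15.
The longest chain is now P1→P2→P3→P6 = 6+5+4+4 = 19, so the schedule takes 19 days.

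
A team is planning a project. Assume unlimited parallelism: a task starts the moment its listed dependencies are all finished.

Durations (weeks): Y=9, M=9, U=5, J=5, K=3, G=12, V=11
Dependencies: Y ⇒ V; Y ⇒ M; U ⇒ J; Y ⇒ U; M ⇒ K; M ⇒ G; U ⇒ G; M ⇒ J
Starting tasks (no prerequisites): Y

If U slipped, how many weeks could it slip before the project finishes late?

4

The longest chain is Y→M→G = 9+9+12 = 30; overall finish 30 weeks.
Longest path through U: 26 weeks (earliest finish 14, latest finish 18).
Slack of U = 13 − 9 = 4 weeks.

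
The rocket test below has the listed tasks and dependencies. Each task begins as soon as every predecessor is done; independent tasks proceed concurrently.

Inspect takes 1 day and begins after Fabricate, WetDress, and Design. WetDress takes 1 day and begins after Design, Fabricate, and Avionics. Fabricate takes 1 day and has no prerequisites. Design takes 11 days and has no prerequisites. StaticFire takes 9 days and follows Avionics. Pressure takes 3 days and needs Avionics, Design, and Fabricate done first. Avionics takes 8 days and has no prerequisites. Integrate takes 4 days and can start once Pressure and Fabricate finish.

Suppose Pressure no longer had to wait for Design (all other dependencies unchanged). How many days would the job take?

Original critical path: Design→Pressure→Integrate = 11+3+4 = 18 ⇒ 18 days.
Without Design→Pressure, Pressure's earliest start moves from 11 to 8.
After: Avionics→StaticFire = 8+9 = 17 → 17 days.

17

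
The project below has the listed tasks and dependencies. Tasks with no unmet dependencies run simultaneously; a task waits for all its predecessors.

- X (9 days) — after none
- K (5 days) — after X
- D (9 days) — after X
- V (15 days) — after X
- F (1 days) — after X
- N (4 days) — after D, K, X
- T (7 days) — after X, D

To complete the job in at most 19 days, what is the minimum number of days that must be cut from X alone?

6

Current finish: 25 days; target: 19.
X is on every critical path, so each day cut from X cuts the finish by one (this holds down to a finish of 17).
Need 25 − 19 = 6 days off X → X becomes 3 days, finish becomes 19.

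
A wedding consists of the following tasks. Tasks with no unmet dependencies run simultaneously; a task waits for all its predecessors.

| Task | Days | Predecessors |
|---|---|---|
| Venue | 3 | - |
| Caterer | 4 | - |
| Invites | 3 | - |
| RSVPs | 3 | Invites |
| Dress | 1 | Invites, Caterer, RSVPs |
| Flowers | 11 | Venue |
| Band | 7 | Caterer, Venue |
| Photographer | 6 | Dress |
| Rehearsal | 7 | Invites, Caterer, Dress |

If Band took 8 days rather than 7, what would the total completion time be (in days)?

The binding path is Venue→Flowers = 3+11 = 14; finish at 14 days.
Band has 3 days of float (longest path through it is 11).
That remains the longest chain; total 14 days.

14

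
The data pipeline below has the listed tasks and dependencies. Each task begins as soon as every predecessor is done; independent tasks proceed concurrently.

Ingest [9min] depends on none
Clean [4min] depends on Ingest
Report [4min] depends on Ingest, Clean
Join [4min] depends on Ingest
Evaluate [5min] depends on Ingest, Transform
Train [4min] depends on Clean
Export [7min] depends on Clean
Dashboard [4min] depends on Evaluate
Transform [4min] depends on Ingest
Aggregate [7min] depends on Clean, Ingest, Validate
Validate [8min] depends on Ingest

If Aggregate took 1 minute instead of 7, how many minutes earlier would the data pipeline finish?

The binding path is Ingest→Validate→Aggregate = 9+8+7 = 24; finish at 24 minutes.
Aggregate lies on that path, so at 1 minute the path becomes 18 minutes.
Now Ingest→Transform→Evaluate→Dashboard = 9+4+5+4 = 22 is longest, so the finish becomes 22 minutes.
Change in finish: 22 − 24 = -2 minutes.

2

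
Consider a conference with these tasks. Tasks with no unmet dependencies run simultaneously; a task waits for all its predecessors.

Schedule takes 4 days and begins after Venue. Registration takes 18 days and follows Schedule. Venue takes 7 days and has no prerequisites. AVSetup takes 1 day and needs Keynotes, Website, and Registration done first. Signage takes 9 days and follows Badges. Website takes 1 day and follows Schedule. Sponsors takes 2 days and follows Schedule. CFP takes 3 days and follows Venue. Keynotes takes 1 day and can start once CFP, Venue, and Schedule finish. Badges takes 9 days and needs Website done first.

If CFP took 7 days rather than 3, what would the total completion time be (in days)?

30

As given, the longest chain is Venue→Schedule→Website→Badges→Signage = 7+4+1+9+9 = 30, so the finish is 30 days.
The longest path through CFP is only 12 days, so CFP has float 18.
The critical path is still Venue→Schedule→Website→Badges→Signage; finish is now 30 days.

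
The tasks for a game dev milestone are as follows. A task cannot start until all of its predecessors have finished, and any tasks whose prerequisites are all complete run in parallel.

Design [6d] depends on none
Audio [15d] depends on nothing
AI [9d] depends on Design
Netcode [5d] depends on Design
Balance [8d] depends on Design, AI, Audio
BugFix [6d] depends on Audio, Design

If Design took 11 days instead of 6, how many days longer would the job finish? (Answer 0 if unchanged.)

5

The binding path is Design→AI→Balance = 6+9+8 = 23; finish at 23 days.
Design lies on that path, so at 11 days the path becomes 28 days.
The critical path is still Design→AI→Balance; finish is now 28 days.
Change in finish: 28 − 23 = +5 days.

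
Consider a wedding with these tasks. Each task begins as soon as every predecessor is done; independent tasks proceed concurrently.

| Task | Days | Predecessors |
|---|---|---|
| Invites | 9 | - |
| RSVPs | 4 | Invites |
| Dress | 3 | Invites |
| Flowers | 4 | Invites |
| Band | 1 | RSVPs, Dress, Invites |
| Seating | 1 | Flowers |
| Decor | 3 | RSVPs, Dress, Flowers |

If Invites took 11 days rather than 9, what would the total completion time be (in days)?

Baseline: Invites→RSVPs→Decor = 9+4+3 = 16 → 16 days.
Invites is on the critical path; changing it to 11 makes that path 18 days.
No other chain overtakes it, so the finish is 18 days.

18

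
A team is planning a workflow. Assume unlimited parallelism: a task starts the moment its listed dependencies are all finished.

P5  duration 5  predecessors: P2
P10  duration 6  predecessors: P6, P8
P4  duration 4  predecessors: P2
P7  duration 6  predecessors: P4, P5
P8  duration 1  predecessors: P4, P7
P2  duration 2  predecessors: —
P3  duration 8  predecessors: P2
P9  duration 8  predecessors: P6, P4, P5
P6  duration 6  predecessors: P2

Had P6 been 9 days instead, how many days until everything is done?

20

Actual critical path: P2→P5→P7→P8→P10 = 2+5+6+1+6 = 20 ⇒ 20 days.
P6 is off the critical path — its longest chain is 16 days, giving 4 of slack.
The critical path is still P2→P5→P7→P8→P10; finish is now 20 days.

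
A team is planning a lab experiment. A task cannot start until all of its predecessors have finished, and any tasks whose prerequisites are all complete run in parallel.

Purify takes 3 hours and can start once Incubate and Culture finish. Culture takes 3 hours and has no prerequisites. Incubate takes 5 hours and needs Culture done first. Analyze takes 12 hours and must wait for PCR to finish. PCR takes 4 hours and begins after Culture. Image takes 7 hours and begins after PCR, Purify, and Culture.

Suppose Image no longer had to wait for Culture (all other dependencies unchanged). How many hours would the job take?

19

With the dependency in place, Culture→PCR→Analyze = 3+4+12 = 19 sets the finish at 19 hours.
Dropping Culture→Image doesn't change Image's earliest start (11); another predecessor still binds.
The longest chain is now Culture→PCR→Analyze = 3+4+12 = 19, so the job takes 19 hours.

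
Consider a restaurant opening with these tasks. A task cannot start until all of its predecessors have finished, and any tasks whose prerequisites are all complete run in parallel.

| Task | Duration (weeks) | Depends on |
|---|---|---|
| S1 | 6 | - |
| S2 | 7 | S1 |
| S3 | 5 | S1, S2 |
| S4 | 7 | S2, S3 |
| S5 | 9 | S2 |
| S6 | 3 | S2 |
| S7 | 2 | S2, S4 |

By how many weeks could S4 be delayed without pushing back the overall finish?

0

S1→S2→S3→S4→S7 = 6+7+5+7+2 = 27 sets the makespan at 27 weeks.
Longest path through S4: 27 weeks (earliest finish 25, latest finish 25).
Slack of S4 = 18 − 18 = 0 weeks.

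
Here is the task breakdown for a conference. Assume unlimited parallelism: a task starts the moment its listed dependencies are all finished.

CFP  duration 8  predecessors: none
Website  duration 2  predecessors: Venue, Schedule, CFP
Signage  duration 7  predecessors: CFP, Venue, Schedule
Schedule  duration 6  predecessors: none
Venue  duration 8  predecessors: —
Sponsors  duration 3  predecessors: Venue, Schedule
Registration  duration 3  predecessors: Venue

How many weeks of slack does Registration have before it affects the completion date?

The longest chain is Venue→Signage = 8+7 = 15; overall finish 15 weeks.
The longest chain containing Registration totals 11 weeks.
So Registration can slip 15 − 11 = 4 weeks.

4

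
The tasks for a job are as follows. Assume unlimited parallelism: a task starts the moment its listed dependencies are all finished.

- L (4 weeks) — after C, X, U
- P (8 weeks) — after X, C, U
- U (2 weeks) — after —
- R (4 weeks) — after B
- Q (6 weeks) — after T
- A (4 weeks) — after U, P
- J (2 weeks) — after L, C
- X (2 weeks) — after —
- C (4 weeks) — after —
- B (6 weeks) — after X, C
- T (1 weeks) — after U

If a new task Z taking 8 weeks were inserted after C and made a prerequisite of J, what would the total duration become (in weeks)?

16

Originally the plan takes 16 weeks.
With Z inserted, J now waits for max(L, C, Z).
New critical path: C→P→A = 4+8+4 = 16 ⇒ 16 weeks.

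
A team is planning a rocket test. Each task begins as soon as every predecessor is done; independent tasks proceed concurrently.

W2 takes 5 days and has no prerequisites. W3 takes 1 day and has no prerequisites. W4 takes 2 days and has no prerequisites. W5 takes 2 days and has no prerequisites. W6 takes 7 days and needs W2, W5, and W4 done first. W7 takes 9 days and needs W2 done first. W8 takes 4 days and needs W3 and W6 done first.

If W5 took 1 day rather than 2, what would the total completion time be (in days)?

The binding path is W2→W6→W8 = 5+7+4 = 16; finish at 16 days.
The longest path through W5 is only 13 days, so W5 has float 3.
The critical path is still W2→W6→W8; finish is now 16 days.

16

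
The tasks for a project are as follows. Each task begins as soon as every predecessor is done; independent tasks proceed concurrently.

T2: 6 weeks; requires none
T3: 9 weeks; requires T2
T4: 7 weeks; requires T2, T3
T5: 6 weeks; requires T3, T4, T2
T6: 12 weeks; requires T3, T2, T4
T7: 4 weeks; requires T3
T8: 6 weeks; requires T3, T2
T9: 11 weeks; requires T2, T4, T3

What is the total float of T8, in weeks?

The longest chain is T2→T3→T4→T6 = 6+9+7+12 = 34; overall finish 34 weeks.
The longest chain containing T8 totals 21 weeks.
So T8 can slip 34 − 21 = 13 weeks.

13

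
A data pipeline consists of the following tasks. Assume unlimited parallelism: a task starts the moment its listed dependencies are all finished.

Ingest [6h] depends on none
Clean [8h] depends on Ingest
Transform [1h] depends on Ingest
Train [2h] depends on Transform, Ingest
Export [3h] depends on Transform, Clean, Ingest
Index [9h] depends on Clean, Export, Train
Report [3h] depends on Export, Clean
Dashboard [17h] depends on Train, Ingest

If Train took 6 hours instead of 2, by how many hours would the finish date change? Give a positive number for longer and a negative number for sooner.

4

Baseline: Ingest→Transform→Train→Dashboard = 6+1+2+17 = 26 → 26 hours.
Train lies on that path, so at 6 hours the path becomes 30 hours.
That remains the longest chain; total 30 hours.
Change in finish: 30 − 26 = +4 hours.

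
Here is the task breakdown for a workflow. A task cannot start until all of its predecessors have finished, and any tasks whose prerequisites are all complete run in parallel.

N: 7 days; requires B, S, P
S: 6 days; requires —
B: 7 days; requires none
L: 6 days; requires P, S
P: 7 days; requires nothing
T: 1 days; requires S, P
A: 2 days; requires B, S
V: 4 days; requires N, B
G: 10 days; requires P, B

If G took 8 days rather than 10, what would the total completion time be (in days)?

18

Actual critical path: P→N→V = 7+7+4 = 18 ⇒ 18 days.
G has 1 day of float (longest path through it is 17).
The critical path is still P→N→V; finish is now 18 days.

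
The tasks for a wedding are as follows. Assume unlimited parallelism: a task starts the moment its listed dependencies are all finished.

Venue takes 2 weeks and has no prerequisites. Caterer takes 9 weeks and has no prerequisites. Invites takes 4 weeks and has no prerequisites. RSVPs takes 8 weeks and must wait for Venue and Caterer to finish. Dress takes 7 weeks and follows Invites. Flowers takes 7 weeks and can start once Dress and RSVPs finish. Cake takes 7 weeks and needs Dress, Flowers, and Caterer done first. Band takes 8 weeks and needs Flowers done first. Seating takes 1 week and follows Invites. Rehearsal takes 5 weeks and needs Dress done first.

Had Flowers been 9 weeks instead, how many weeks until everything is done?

Actual critical path: Caterer→RSVPs→Flowers→Band = 9+8+7+8 = 32 ⇒ 32 weeks.
Flowers is on the critical path; changing it to 9 makes that path 34 weeks.
No other chain overtakes it, so the finish is 34 weeks.

34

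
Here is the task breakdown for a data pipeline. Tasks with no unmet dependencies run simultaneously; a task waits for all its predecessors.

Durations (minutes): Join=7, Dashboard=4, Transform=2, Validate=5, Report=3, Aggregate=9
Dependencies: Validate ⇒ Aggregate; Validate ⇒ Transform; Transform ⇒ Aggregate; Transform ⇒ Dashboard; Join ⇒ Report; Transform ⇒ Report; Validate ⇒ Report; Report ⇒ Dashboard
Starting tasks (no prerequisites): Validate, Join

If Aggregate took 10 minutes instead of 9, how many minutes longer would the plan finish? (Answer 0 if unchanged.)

1

As given, the longest chain is Validate→Transform→Aggregate = 5+2+9 = 16, so the finish is 16 minutes.
Aggregate lies on that path, so at 10 minutes the path becomes 17 minutes.
That remains the longest chain; total 17 minutes.
Change in finish: 17 − 16 = +1 minutes.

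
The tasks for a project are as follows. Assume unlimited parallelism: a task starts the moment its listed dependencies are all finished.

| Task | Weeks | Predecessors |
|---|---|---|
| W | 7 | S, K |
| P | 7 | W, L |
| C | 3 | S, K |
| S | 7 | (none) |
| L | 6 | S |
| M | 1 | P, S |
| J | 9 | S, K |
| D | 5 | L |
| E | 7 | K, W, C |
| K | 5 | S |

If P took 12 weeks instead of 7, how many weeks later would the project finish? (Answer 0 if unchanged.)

Baseline: S→K→W→P→M = 7+5+7+7+1 = 27 → 27 weeks.
P lies on that path, so at 12 weeks the path becomes 32 weeks.
No other chain overtakes it, so the finish is 32 weeks.
Change in finish: 32 − 27 = +5 weeks.

5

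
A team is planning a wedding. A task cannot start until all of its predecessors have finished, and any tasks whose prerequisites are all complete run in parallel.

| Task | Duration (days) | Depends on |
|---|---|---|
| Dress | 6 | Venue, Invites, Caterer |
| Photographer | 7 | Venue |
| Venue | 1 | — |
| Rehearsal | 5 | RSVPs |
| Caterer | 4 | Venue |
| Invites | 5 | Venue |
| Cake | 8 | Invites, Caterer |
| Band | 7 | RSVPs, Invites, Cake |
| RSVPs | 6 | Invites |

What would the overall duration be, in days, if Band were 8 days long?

Critical path before the change: Venue→Invites→Cake→Band = 1+5+8+7 = 21 giving 21 days.
Band lies on that path, so at 8 days the path becomes 22 days.
The critical path is still Venue→Invites→Cake→Band; finish is now 22 days.

22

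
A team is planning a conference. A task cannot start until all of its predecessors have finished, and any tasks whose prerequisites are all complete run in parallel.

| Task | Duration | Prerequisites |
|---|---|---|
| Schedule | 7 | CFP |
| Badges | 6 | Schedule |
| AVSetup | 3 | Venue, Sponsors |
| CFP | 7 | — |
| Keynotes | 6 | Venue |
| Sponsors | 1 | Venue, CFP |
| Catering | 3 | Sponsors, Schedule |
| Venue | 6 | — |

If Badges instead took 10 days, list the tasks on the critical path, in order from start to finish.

CFP, Schedule, Badges

As given, the longest chain is CFP→Schedule→Badges = 7+7+6 = 20, so the finish is 20 days.
Since Badges is critical, the +4 change carries straight to that chain (now 24 days).
The critical path is still CFP→Schedule→Badges; finish is now 24 days.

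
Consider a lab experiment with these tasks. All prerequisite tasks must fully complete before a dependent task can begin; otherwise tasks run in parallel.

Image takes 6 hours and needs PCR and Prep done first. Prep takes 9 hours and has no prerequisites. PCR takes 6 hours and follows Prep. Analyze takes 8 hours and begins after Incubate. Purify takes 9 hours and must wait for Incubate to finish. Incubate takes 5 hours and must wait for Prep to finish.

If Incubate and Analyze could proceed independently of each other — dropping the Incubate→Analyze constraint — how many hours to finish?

23

With the dependency in place, Prep→Incubate→Purify = 9+5+9 = 23 sets the finish at 23 hours.
Without Incubate→Analyze, Analyze's earliest start moves from 14 to 0.
After: Prep→Incubate→Purify = 9+5+9 = 23 → 23 hours.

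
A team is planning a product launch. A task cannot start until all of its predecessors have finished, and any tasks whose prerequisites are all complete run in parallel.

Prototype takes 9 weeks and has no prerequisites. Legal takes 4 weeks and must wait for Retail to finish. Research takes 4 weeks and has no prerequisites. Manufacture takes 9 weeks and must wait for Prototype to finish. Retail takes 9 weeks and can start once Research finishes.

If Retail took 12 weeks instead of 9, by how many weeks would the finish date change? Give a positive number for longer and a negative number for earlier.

Baseline: Prototype→Manufacture = 9+9 = 18 → 18 weeks.
The longest path through Retail is only 17 weeks, so Retail has float 1.
The binding chain switches to Research→Retail→Legal = 4+12+4 = 20; finish 20 weeks.
Change in finish: 20 − 18 = +2 weeks.

2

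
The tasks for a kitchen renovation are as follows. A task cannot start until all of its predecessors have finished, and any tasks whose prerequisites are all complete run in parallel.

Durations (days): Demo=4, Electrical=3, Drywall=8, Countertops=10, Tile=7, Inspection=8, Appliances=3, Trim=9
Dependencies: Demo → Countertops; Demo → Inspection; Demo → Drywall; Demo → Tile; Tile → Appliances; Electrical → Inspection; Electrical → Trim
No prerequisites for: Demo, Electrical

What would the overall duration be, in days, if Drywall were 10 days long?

14

Actual critical path: Demo→Countertops = 4+10 = 14 ⇒ 14 days.
Drywall is off the critical path — its longest chain is 12 days, giving 2 of slack.
New critical path: Demo→Drywall = 4+10 = 14 ⇒ 14 days.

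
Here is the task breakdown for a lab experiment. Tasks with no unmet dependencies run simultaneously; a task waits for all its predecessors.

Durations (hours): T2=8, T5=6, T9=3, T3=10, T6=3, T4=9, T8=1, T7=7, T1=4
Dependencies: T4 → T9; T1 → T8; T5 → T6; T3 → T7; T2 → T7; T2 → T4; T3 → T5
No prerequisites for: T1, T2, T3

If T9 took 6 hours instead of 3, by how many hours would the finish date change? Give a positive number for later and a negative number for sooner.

3

Baseline: T2→T4→T9 = 8+9+3 = 20 → 20 hours.
Since T9 is critical, the +3 change carries straight to that chain (now 23 hours).
The critical path is still T2→T4→T9; finish is now 23 hours.
Change in finish: 23 − 20 = +3 hours.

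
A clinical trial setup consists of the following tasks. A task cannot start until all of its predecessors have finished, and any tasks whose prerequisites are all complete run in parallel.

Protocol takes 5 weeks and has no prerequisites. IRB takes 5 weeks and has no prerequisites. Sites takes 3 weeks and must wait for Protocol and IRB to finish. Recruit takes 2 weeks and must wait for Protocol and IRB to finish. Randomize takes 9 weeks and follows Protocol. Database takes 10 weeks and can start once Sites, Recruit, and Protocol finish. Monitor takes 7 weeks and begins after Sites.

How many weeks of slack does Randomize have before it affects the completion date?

Critical path: Protocol→Sites→Database = 5+3+10 = 18, so the finish is 18 weeks.
Randomize finishes as early as 14 and must finish by 18.
Float = 18 − 14 = 4.

4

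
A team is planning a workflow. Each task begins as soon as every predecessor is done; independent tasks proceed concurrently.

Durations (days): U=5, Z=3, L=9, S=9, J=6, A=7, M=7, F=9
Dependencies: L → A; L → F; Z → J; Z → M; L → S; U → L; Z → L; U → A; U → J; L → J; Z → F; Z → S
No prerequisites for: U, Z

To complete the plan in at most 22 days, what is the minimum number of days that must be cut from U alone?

1

Current finish: 23 days; target: 22.
U is on every critical path, so each day cut from U cuts the finish by one (this holds down to a finish of 21).
Need 23 − 22 = 1 day off U → U becomes 4 days, finish becomes 22.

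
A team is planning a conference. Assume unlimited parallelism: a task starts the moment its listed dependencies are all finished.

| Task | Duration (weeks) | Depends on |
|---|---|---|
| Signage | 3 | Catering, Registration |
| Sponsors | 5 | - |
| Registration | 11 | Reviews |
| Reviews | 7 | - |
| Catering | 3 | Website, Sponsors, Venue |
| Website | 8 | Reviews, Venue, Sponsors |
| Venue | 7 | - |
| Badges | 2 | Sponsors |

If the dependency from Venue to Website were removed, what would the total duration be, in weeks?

21

Original critical path: Venue→Website→Catering→Signage = 7+8+3+3 = 21 ⇒ 21 weeks.
Dropping Venue→Website doesn't change Website's earliest start (7); another predecessor still binds.
The longest chain is now Reviews→Website→Catering→Signage = 7+8+3+3 = 21, so the conference takes 21 weeks.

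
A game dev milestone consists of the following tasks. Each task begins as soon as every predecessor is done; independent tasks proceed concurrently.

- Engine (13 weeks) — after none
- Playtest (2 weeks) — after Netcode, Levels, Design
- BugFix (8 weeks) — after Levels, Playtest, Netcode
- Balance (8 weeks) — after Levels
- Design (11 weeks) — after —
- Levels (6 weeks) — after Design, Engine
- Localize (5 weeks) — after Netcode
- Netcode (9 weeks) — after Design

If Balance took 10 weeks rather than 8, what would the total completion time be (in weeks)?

Actual critical path: Design→Netcode→Playtest→BugFix = 11+9+2+8 = 30 ⇒ 30 weeks.
Balance has 3 weeks of float (longest path through it is 27).
The critical path is still Design→Netcode→Playtest→BugFix; finish is now 30 weeks.

30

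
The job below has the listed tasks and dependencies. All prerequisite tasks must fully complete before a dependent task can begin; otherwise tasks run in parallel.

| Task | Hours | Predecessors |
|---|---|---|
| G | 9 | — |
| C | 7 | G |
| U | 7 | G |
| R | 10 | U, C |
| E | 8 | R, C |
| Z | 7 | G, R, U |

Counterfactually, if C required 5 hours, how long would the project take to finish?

Baseline: G→C→R→E = 9+7+10+8 = 34 → 34 hours.
C lies on that path, so at 5 hours the path becomes 32 hours.
The binding chain switches to G→U→R→E = 9+7+10+8 = 34; finish 34 hours.

34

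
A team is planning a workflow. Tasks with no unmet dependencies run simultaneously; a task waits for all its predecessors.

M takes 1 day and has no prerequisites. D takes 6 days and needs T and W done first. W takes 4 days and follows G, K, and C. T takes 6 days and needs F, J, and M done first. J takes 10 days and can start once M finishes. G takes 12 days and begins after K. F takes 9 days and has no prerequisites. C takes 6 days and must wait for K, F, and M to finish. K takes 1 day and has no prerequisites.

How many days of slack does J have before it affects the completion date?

F→C→W→D = 9+6+4+6 = 25 sets the makespan at 25 days.
The longest chain containing J totals 23 days.
Slack of J = 3 − 1 = 2 days.

2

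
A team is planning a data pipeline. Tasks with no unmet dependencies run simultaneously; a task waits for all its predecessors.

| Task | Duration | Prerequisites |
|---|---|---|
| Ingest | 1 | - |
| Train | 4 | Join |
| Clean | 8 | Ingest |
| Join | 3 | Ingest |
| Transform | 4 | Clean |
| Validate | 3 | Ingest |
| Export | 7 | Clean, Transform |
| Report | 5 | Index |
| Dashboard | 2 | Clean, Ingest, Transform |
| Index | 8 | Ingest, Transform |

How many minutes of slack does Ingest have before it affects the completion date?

Ingest→Clean→Transform→Index→Report = 1+8+4+8+5 = 26 sets the makespan at 26 minutes.
The longest chain containing Ingest totals 26 minutes.
Float = 26 − 26 = 0.

0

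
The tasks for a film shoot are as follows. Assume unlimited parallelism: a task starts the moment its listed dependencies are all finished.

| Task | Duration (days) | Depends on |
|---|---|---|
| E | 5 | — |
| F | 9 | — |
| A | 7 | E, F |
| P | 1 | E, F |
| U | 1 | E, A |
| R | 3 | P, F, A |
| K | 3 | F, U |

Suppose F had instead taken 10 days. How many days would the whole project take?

21

As given, the longest chain is F→A→U→K = 9+7+1+3 = 20, so the finish is 20 days.
Since F is critical, the +1 change carries straight to that chain (now 21 days).
That remains the longest chain; total 21 days.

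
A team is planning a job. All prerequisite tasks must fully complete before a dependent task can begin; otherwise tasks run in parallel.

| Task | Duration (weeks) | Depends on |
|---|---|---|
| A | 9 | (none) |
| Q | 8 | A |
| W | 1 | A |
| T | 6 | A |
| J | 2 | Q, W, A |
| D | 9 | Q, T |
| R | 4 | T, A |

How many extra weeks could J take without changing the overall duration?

The longest chain is A→Q→D = 9+8+9 = 26; overall finish 26 weeks.
J finishes as early as 19 and must finish by 26.
Slack of J = 24 − 17 = 7 weeks.

7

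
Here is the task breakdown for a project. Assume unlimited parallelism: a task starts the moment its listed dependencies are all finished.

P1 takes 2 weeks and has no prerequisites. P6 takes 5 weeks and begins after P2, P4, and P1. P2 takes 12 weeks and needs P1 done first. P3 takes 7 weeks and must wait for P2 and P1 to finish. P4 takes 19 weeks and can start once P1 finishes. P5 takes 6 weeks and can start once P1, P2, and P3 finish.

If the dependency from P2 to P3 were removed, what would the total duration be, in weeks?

26

With the dependency in place, P1→P2→P3→P5 = 2+12+7+6 = 27 sets the finish at 27 weeks.
Without P2→P3, P3's earliest start moves from 14 to 2.
The longest chain is now P1→P4→P6 = 2+19+5 = 26, so the project takes 26 weeks.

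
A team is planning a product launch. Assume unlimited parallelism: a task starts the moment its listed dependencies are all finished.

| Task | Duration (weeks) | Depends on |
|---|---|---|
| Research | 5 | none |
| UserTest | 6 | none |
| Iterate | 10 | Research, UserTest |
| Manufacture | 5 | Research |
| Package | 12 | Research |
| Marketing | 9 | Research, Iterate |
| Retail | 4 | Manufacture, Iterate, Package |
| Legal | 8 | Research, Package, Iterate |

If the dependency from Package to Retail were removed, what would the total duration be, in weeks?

With the dependency in place, Research→Package→Legal = 5+12+8 = 25 sets the finish at 25 weeks.
Without Package→Retail, Retail's earliest start moves from 17 to 16.
After: Research→Package→Legal = 5+12+8 = 25 → 25 weeks.

25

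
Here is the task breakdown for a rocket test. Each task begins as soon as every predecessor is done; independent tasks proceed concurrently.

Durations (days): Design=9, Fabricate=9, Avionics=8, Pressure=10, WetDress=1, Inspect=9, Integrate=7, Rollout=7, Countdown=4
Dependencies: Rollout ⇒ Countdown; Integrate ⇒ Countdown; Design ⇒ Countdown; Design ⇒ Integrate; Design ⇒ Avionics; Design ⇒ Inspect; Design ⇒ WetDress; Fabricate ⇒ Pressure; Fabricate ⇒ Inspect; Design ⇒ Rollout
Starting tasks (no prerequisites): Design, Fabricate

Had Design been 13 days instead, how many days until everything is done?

24

Baseline: Design→Integrate→Countdown = 9+7+4 = 20 → 20 days.
Design is on the critical path; changing it to 13 makes that path 24 days.
That remains the longest chain; total 24 days.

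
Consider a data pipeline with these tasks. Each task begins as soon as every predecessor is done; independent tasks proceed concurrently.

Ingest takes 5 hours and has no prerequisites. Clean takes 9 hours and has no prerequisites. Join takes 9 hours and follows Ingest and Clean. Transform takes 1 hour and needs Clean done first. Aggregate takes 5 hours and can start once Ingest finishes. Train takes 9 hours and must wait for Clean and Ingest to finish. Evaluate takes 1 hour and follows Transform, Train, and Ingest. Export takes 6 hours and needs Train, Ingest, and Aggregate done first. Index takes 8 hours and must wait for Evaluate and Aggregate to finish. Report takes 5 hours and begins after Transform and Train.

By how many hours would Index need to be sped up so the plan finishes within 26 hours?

Current finish: 27 hours; target: 26.
Index is on every critical path, so each hour cut from Index cuts the finish by one (this holds down to a finish of 24).
Need 27 − 26 = 1 hour off Index → Index becomes 7 hours, finish becomes 26.

1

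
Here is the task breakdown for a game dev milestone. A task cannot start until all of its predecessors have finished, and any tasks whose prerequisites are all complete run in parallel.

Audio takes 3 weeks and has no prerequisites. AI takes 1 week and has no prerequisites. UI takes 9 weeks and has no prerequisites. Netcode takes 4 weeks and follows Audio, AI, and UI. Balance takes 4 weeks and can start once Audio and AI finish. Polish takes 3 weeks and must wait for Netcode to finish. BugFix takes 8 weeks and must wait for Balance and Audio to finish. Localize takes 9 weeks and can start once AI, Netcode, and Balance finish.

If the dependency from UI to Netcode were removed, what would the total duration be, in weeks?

Original critical path: UI→Netcode→Localize = 9+4+9 = 22 ⇒ 22 weeks.
Without UI→Netcode, Netcode's earliest start moves from 9 to 3.
New critical path: Audio→Netcode→Localize = 3+4+9 = 16 ⇒ 16 weeks.

16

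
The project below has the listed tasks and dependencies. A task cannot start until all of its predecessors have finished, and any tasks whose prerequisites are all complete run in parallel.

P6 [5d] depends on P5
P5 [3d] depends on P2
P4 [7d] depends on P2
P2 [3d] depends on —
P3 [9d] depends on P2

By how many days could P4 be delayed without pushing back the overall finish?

2

P2→P3 = 3+9 = 12 sets the makespan at 12 days.
P4 finishes as early as 10 and must finish by 12.
So P4 can slip 12 − 10 = 2 days.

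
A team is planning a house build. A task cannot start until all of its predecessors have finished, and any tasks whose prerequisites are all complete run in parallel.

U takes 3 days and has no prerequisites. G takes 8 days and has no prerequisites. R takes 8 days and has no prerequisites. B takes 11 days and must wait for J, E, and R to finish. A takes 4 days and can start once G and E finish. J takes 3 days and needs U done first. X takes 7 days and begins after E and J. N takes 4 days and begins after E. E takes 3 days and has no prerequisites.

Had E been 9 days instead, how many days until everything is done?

20

Actual critical path: R→B = 8+11 = 19 ⇒ 19 days.
E has 5 days of float (longest path through it is 14).
New critical path: E→B = 9+11 = 20 ⇒ 20 days.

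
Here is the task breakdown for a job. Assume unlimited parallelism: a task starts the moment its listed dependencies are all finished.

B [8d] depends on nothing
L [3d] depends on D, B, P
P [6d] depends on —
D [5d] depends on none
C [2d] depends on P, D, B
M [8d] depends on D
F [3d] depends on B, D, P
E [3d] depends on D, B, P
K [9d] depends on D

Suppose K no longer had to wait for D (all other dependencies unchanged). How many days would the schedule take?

13

With the dependency in place, D→K = 5+9 = 14 sets the finish at 14 days.
Without D→K, K's earliest start moves from 5 to 0.
After: D→M = 5+8 = 13 → 13 days.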